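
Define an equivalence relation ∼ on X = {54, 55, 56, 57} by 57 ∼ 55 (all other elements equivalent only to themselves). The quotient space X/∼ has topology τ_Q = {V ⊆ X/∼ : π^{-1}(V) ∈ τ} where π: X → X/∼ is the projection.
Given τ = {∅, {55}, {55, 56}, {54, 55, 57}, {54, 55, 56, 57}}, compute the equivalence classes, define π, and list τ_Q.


X/∼ = {[54], [55=57], [56]}; |τ_Q| = 3.

Equivalence classes: [54], [55=57], [56].
Quotient map π: X → X/∼ sends 54 ↦ [54], 55 ↦ [55=57], 56 ↦ [56], 57 ↦ [55=57].
For each subset V ⊆ X/∼, compute π^{-1}(V) ⊆ X and check whether π^{-1}(V) ∈ τ. V is open in τ_Q iff π^{-1}(V) ∈ τ.
  V = {}: π^{-1}(V) = ∅ ∈ τ ✓.
  V = {[54]}: π^{-1}(V) = {54} ∉ τ ✗.
  V = {[55=57]}: π^{-1}(V) = {55, 57} ∉ τ ✗.
  V = {[54], [55=57]}: π^{-1}(V) = {54, 55, 57} ∈ τ ✓.
  V = {[56]}: π^{-1}(V) = {56} ∉ τ ✗.
  V = {[54], [56]}: π^{-1}(V) = {54, 56} ∉ τ ✗.
  V = {[55=57], [56]}: π^{-1}(V) = {55, 56, 57} ∉ τ ✗.
  V = {[54], [55=57], [56]}: π^{-1}(V) = {54, 55, 56, 57} ∈ τ ✓.
Open sets in the quotient: τ_Q = {{}, {[54], [55=57]}, {[54], [55=57], [56]}} (3 elements).


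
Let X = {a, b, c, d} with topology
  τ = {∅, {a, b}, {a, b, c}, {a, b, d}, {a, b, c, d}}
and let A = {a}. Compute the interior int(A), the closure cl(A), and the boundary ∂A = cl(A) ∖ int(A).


int(A) = ∅, cl(A) = {a, b, c, d}, ∂A = {a, b, c, d}.

Closed sets in (X, τ) are complements of opens:
  closed(X, τ) = {∅, {c}, {d}, {c, d}, {a, b, c, d}}.
int(A) = ⋃ {U ∈ τ : U ⊆ A}. Opens contained in A: ∅.
Taking the union of these: int(A) = ∅.
cl(A) = ⋂ {C closed : A ⊆ C}. Closed sets containing A: {a, b, c, d}.
Intersecting these: cl(A) = {a, b, c, d}.
∂A = cl(A) ∖ int(A) = {a, b, c, d} ∖ ∅ = {a, b, c, d}.


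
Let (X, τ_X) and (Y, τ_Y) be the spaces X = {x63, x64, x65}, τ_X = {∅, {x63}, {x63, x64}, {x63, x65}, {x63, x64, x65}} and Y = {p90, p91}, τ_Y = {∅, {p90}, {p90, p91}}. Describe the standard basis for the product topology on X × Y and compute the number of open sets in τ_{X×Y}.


Basis B = {∅ × ∅, {x63} × {p90}, {x63} × {p90, p91}, {x63, x64} × {p90}, {x63, x65} × {p90}, {x63, x64, x65} × {p90}, {x63, x64} × {p90, p91}, {x63, x65} × {p90, p91}, {x63, x64, x65} × {p90, p91}}; |τ_{X×Y}| = 14.

Enumerate products U × V with U ∈ τ_X, V ∈ τ_Y (deduplicated):
  ∅ × ∅ = {} (∅)
  {x63} × {p90} = {(x63,p90)}
  {x63} × {p90, p91} = {(x63,p90), (x63,p91)}
  {x63, x64} × {p90} = {(x63,p90), (x64,p90)}
  {x63, x65} × {p90} = {(x63,p90), (x65,p90)}
  {x63, x64, x65} × {p90} = {(x63,p90), (x64,p90), (x65,p90)}
  {x63, x64} × {p90, p91} = {(x63,p90), (x63,p91), (x64,p90), (x64,p91)}
  {x63, x65} × {p90, p91} = {(x63,p90), (x63,p91), (x65,p90), (x65,p91)}
  {x63, x64, x65} × {p90, p91} = {(x63,p90), (x63,p91), (x64,p90), (x64,p91), (x65,p90), (x65,p91)}
These 9 distinct sets form the basis B.
Close under arbitrary unions to get τ_{X×Y}; counting gives |τ_{X×Y}| = 14.


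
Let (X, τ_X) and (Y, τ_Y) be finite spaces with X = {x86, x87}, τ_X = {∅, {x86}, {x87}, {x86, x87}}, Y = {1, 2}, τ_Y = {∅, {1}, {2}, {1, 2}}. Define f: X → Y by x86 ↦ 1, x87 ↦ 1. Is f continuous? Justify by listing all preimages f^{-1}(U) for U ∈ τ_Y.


f IS continuous.

Compute f^{-1}(U) for each U ∈ τ_Y:
  U = ∅: f^{-1}(U) = ∅ ∈ τ_X ✓.
  U = {1}: f^{-1}(U) = {x86, x87} ∈ τ_X ✓.
  U = {2}: f^{-1}(U) = ∅ ∈ τ_X ✓.
  U = {1, 2}: f^{-1}(U) = {x86, x87} ∈ τ_X ✓.
Every preimage lies in τ_X, so f IS continuous.


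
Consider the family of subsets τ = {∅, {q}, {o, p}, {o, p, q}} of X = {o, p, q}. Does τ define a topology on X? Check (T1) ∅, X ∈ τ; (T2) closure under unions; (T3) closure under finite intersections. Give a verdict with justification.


τ IS a topology on X.

Axiom (T1): ∅ ∈ τ? Yes; X ∈ τ? Yes.
Axiom (T2/T3): check pairwise unions and intersections of members of τ.
All pairwise intersections and unions checked — each lies in τ. Therefore τ satisfies (T1), (T2), (T3): it IS a topology on X.


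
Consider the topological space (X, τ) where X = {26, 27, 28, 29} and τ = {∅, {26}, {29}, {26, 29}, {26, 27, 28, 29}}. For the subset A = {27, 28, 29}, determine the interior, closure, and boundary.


int(A) = {29}, cl(A) = {27, 28, 29}, ∂A = {27, 28}.

Closed sets in (X, τ) are complements of opens:
  closed(X, τ) = {∅, {27, 28}, {26, 27, 28}, {27, 28, 29}, {26, 27, 28, 29}}.
int(A) = ⋃ {U ∈ τ : U ⊆ A}. Opens contained in A: ∅, {29}.
Taking the union of these: int(A) = {29}.
cl(A) = ⋂ {C closed : A ⊆ C}. Closed sets containing A: {27, 28, 29}, {26, 27, 28, 29}.
Intersecting these: cl(A) = {27, 28, 29}.
∂A = cl(A) ∖ int(A) = {27, 28, 29} ∖ {29} = {27, 28}.


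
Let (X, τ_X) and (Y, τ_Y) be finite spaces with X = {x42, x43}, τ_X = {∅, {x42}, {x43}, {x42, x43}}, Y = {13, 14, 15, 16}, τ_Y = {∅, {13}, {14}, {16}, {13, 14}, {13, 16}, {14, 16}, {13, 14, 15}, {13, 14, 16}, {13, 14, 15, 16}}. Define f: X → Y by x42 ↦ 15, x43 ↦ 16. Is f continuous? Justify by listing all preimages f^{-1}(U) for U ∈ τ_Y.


f IS continuous.

Compute f^{-1}(U) for each U ∈ τ_Y:
  U = ∅: f^{-1}(U) = ∅ ∈ τ_X ✓.
  U = {13}: f^{-1}(U) = ∅ ∈ τ_X ✓.
  U = {14}: f^{-1}(U) = ∅ ∈ τ_X ✓.
  U = {16}: f^{-1}(U) = {x43} ∈ τ_X ✓.
  U = {13, 14}: f^{-1}(U) = ∅ ∈ τ_X ✓.
  U = {13, 16}: f^{-1}(U) = {x43} ∈ τ_X ✓.
  U = {14, 16}: f^{-1}(U) = {x43} ∈ τ_X ✓.
  U = {13, 14, 15}: f^{-1}(U) = {x42} ∈ τ_X ✓.
  U = {13, 14, 16}: f^{-1}(U) = {x43} ∈ τ_X ✓.
  U = {13, 14, 15, 16}: f^{-1}(U) = {x42, x43} ∈ τ_X ✓.
Every preimage lies in τ_X, so f IS continuous.


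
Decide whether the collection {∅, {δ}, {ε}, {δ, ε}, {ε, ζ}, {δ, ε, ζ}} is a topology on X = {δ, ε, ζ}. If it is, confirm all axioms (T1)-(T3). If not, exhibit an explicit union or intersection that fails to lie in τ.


τ IS a topology on X.

Axiom (T1): ∅ ∈ τ? Yes; X ∈ τ? Yes.
Axiom (T2/T3): check pairwise unions and intersections of members of τ.
All pairwise intersections and unions checked — each lies in τ. Therefore τ satisfies (T1), (T2), (T3): it IS a topology on X.


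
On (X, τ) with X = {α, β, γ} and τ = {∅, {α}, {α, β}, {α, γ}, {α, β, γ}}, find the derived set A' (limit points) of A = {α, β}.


A' = {β, γ}

For each x ∈ X, list the open sets U ∈ τ with x ∈ U, then check whether U ∩ (A ∖ {x}) ≠ ∅ for every such U.
  x = α: open {α} ∋ x has {α} ∩ (A ∖ {α}) = ∅, so x is NOT a limit point.
  x = β: opens ∋ x are {α, β}, {α, β, γ}; each meets A ∖ {β}, so x IS a limit point.
  x = γ: opens ∋ x are {α, γ}, {α, β, γ}; each meets A ∖ {γ}, so x IS a limit point.
Collecting: A' = {β, γ}.


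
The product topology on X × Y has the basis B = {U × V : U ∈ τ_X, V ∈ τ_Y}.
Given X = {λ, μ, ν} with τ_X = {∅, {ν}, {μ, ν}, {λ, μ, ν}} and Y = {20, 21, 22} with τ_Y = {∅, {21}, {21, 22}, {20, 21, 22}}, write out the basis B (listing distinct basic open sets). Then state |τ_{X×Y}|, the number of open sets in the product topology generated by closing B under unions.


Basis B = {∅ × ∅, {ν} × {21}, {μ, ν} × {21}, {ν} × {21, 22}, {λ, μ, ν} × {21}, {ν} × {20, 21, 22}, {μ, ν} × {21, 22}, {λ, μ, ν} × {21, 22}, {μ, ν} × {20, 21, 22}, {λ, μ, ν} × {20, 21, 22}}; |τ_{X×Y}| = 20.

Enumerate products U × V with U ∈ τ_X, V ∈ τ_Y (deduplicated):
  ∅ × ∅ = {} (∅)
  {ν} × {21} = {(ν,21)}
  {μ, ν} × {21} = {(μ,21), (ν,21)}
  {ν} × {21, 22} = {(ν,21), (ν,22)}
  {λ, μ, ν} × {21} = {(λ,21), (μ,21), (ν,21)}
  {ν} × {20, 21, 22} = {(ν,20), (ν,21), (ν,22)}
  {μ, ν} × {21, 22} = {(μ,21), (μ,22), (ν,21), (ν,22)}
  {λ, μ, ν} × {21, 22} = {(λ,21), (λ,22), (μ,21), (μ,22), (ν,21), (ν,22)}
  {μ, ν} × {20, 21, 22} = {(μ,20), (μ,21), (μ,22), (ν,20), (ν,21), (ν,22)}
  {λ, μ, ν} × {20, 21, 22} = {(λ,20), (λ,21), (λ,22), (μ,20), (μ,21), (μ,22), (ν,20), (ν,21), (ν,22)}
These 10 distinct sets form the basis B.
Close under arbitrary unions to get τ_{X×Y}; counting gives |τ_{X×Y}| = 20.


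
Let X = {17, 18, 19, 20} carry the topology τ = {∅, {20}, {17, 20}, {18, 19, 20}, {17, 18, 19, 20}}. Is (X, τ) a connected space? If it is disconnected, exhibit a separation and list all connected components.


(X, τ) is connected.

Find clopen sets (U ∈ τ with X ∖ U ∈ τ):
  U = ∅, X ∖ U = {17, 18, 19, 20} — both open, so U is clopen.
  U = {17, 18, 19, 20}, X ∖ U = ∅ — both open, so U is clopen.
Only trivial clopens (∅ and X) exist, so (X, τ) is connected.
Compute connected components by grouping points that agree on all clopens:
  component: {17, 18, 19, 20}


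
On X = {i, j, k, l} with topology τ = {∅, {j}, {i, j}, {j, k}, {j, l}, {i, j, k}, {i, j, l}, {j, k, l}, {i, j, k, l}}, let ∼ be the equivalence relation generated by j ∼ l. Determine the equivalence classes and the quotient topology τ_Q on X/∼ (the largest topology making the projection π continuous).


X/∼ = {[i], [j=l], [k]}; |τ_Q| = 5.

Equivalence classes: [i], [j=l], [k].
Quotient map π: X → X/∼ sends i ↦ [i], j ↦ [j=l], k ↦ [k], l ↦ [j=l].
For each subset V ⊆ X/∼, compute π^{-1}(V) ⊆ X and check whether π^{-1}(V) ∈ τ. V is open in τ_Q iff π^{-1}(V) ∈ τ.
  V = {}: π^{-1}(V) = ∅ ∈ τ ✓.
  V = {[i]}: π^{-1}(V) = {i} ∉ τ ✗.
  V = {[j=l]}: π^{-1}(V) = {j, l} ∈ τ ✓.
  V = {[i], [j=l]}: π^{-1}(V) = {i, j, l} ∈ τ ✓.
  V = {[k]}: π^{-1}(V) = {k} ∉ τ ✗.
  V = {[i], [k]}: π^{-1}(V) = {i, k} ∉ τ ✗.
  V = {[j=l], [k]}: π^{-1}(V) = {j, k, l} ∈ τ ✓.
  V = {[i], [j=l], [k]}: π^{-1}(V) = {i, j, k, l} ∈ τ ✓.
Open sets in the quotient: τ_Q = {{}, {[j=l]}, {[i], [j=l]}, {[j=l], [k]}, {[i], [j=l], [k]}} (5 elements).


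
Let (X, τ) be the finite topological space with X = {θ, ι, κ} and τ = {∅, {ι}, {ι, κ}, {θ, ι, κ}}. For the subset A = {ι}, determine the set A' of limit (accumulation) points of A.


A' = {θ, κ}

For each x ∈ X, list the open sets U ∈ τ with x ∈ U, then check whether U ∩ (A ∖ {x}) ≠ ∅ for every such U.
  x = θ: opens ∋ x are {θ, ι, κ}; each meets A ∖ {θ}, so x IS a limit point.
  x = ι: open {ι} ∋ x has {ι} ∩ (A ∖ {ι}) = ∅, so x is NOT a limit point.
  x = κ: opens ∋ x are {ι, κ}, {θ, ι, κ}; each meets A ∖ {κ}, so x IS a limit point.
Collecting: A' = {θ, κ}.


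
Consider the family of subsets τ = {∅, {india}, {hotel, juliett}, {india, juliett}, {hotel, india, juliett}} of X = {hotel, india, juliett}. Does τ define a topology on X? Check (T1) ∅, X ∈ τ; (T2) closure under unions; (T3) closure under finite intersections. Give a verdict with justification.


τ is NOT a topology on X.

Axiom (T1): ∅ ∈ τ? Yes; X ∈ τ? Yes.
Axiom (T2/T3): check pairwise unions and intersections of members of τ.
Counterexample for (T3): {hotel, juliett} ∩ {india, juliett} = {juliett} ∉ τ. Therefore τ is NOT a topology.


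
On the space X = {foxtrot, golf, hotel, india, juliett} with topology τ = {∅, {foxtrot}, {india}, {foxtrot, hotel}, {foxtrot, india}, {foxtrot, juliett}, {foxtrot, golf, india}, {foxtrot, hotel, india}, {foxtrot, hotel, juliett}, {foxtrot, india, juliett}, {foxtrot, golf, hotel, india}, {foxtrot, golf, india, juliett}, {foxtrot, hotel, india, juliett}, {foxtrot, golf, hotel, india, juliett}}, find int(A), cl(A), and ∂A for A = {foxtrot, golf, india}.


int(A) = {foxtrot, golf, india}, cl(A) = {foxtrot, golf, hotel, india, juliett}, ∂A = {hotel, juliett}.

Closed sets in (X, τ) are complements of opens:
  closed(X, τ) = {∅, {golf}, {hotel}, {juliett}, {golf, hotel}, {golf, india}, {golf, juliett}, {hotel, juliett}, {golf, hotel, india}, {golf, hotel, juliett}, {golf, india, juliett}, {foxtrot, golf, hotel, juliett}, {golf, hotel, india, juliett}, {foxtrot, golf, hotel, india, juliett}}.
int(A) = ⋃ {U ∈ τ : U ⊆ A}. Opens contained in A: ∅, {foxtrot}, {india}, {foxtrot, india}, {foxtrot, golf, india}.
Taking the union of these: int(A) = {foxtrot, golf, india}.
cl(A) = ⋂ {C closed : A ⊆ C}. Closed sets containing A: {foxtrot, golf, hotel, india, juliett}.
Intersecting these: cl(A) = {foxtrot, golf, hotel, india, juliett}.
∂A = cl(A) ∖ int(A) = {foxtrot, golf, hotel, india, juliett} ∖ {foxtrot, golf, india} = {hotel, juliett}.


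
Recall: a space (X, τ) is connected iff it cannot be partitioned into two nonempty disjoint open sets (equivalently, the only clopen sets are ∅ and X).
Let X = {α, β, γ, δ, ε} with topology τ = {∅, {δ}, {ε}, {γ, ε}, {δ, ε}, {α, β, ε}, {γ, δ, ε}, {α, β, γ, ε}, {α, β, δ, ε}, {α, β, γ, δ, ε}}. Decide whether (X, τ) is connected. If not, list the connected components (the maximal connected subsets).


(X, τ) is disconnected; components = [{δ}, {α, β, γ, ε}].

Find clopen sets (U ∈ τ with X ∖ U ∈ τ):
  U = ∅, X ∖ U = {α, β, γ, δ, ε} — both open, so U is clopen.
  U = {δ}, X ∖ U = {α, β, γ, ε} — both open, so U is clopen.
  U = {α, β, γ, ε}, X ∖ U = {δ} — both open, so U is clopen.
  U = {α, β, γ, δ, ε}, X ∖ U = ∅ — both open, so U is clopen.
Nontrivial clopen(s) exist: e.g. {α, β, γ, ε}. So (X, τ) is disconnected.
Compute connected components by grouping points that agree on all clopens:
  component: {δ}
  component: {α, β, γ, ε}


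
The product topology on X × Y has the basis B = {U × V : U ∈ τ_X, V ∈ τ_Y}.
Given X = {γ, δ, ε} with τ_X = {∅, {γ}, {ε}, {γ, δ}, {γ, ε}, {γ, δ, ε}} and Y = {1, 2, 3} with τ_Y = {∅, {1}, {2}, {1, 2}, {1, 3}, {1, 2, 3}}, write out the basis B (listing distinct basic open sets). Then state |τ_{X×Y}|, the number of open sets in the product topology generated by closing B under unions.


Basis B = {∅ × ∅, {γ} × {1}, {γ} × {2}, {ε} × {1}, {ε} × {2}, {γ} × {1, 2}, {γ} × {1, 3}, {γ, δ} × {1}, {γ, ε} × {1}, {γ, δ} × {2}, {γ, ε} × {2}, {ε} × {1, 2}, {ε} × {1, 3}, {γ} × {1, 2, 3}, {γ, δ, ε} × {1}, {γ, δ, ε} × {2}, {ε} × {1, 2, 3}, {γ, δ} × {1, 2}, {γ, ε} × {1, 2}, {γ, δ} × {1, 3}, {γ, ε} × {1, 3}, {γ, δ} × {1, 2, 3}, {γ, ε} × {1, 2, 3}, {γ, δ, ε} × {1, 2}, {γ, δ, ε} × {1, 3}, {γ, δ, ε} × {1, 2, 3}}; |τ_{X×Y}| = 108.

Enumerate products U × V with U ∈ τ_X, V ∈ τ_Y (deduplicated):
  ∅ × ∅ = {} (∅)
  {γ} × {1} = {(γ,1)}
  {γ} × {2} = {(γ,2)}
  {ε} × {1} = {(ε,1)}
  {ε} × {2} = {(ε,2)}
  {γ} × {1, 2} = {(γ,1), (γ,2)}
  {γ} × {1, 3} = {(γ,1), (γ,3)}
  {γ, δ} × {1} = {(γ,1), (δ,1)}
  {γ, ε} × {1} = {(γ,1), (ε,1)}
  {γ, δ} × {2} = {(γ,2), (δ,2)}
  {γ, ε} × {2} = {(γ,2), (ε,2)}
  {ε} × {1, 2} = {(ε,1), (ε,2)}
  {ε} × {1, 3} = {(ε,1), (ε,3)}
  {γ} × {1, 2, 3} = {(γ,1), (γ,2), (γ,3)}
  {γ, δ, ε} × {1} = {(γ,1), (δ,1), (ε,1)}
  {γ, δ, ε} × {2} = {(γ,2), (δ,2), (ε,2)}
  {ε} × {1, 2, 3} = {(ε,1), (ε,2), (ε,3)}
  {γ, δ} × {1, 2} = {(γ,1), (γ,2), (δ,1), (δ,2)}
  {γ, ε} × {1, 2} = {(γ,1), (γ,2), (ε,1), (ε,2)}
  {γ, δ} × {1, 3} = {(γ,1), (γ,3), (δ,1), (δ,3)}
  {γ, ε} × {1, 3} = {(γ,1), (γ,3), (ε,1), (ε,3)}
  {γ, δ} × {1, 2, 3} = {(γ,1), (γ,2), (γ,3), (δ,1), (δ,2), (δ,3)}
  {γ, ε} × {1, 2, 3} = {(γ,1), (γ,2), (γ,3), (ε,1), (ε,2), (ε,3)}
  {γ, δ, ε} × {1, 2} = {(γ,1), (γ,2), (δ,1), (δ,2), (ε,1), (ε,2)}
  {γ, δ, ε} × {1, 3} = {(γ,1), (γ,3), (δ,1), (δ,3), (ε,1), (ε,3)}
  {γ, δ, ε} × {1, 2, 3} = {(γ,1), (γ,2), (γ,3), (δ,1), (δ,2), (δ,3), (ε,1), (ε,2), (ε,3)}
These 26 distinct sets form the basis B.
Close under arbitrary unions to get τ_{X×Y}; counting gives |τ_{X×Y}| = 108.


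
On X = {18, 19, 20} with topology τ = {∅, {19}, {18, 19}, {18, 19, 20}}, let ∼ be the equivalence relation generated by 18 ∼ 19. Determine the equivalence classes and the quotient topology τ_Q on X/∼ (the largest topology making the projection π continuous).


X/∼ = {[18=19], [20]}; |τ_Q| = 3.

Equivalence classes: [18=19], [20].
Quotient map π: X → X/∼ sends 18 ↦ [18=19], 19 ↦ [18=19], 20 ↦ [20].
For each subset V ⊆ X/∼, compute π^{-1}(V) ⊆ X and check whether π^{-1}(V) ∈ τ. V is open in τ_Q iff π^{-1}(V) ∈ τ.
  V = {}: π^{-1}(V) = ∅ ∈ τ ✓.
  V = {[18=19]}: π^{-1}(V) = {18, 19} ∈ τ ✓.
  V = {[20]}: π^{-1}(V) = {20} ∉ τ ✗.
  V = {[18=19], [20]}: π^{-1}(V) = {18, 19, 20} ∈ τ ✓.
Open sets in the quotient: τ_Q = {{}, {[18=19]}, {[18=19], [20]}} (3 elements).


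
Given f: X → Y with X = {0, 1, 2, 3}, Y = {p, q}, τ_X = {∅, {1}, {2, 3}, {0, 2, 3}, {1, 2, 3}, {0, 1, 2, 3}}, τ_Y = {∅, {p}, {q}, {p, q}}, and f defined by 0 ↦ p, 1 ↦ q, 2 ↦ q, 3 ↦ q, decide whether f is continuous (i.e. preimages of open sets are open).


f is NOT continuous.

Compute f^{-1}(U) for each U ∈ τ_Y:
  U = ∅: f^{-1}(U) = ∅ ∈ τ_X ✓.
  U = {p}: f^{-1}(U) = {0} ∉ τ_X ✗.
  U = {q}: f^{-1}(U) = {1, 2, 3} ∈ τ_X ✓.
  U = {p, q}: f^{-1}(U) = {0, 1, 2, 3} ∈ τ_X ✓.
Found U = {p} with f^{-1}(U) = {0} not in τ_X. Therefore f is NOT continuous.


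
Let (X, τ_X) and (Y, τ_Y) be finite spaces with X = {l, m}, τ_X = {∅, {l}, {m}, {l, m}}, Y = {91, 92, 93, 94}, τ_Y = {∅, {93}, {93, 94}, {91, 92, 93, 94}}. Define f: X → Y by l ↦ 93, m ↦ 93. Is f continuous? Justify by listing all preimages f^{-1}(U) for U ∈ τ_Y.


f IS continuous.

Compute f^{-1}(U) for each U ∈ τ_Y:
  U = ∅: f^{-1}(U) = ∅ ∈ τ_X ✓.
  U = {93}: f^{-1}(U) = {l, m} ∈ τ_X ✓.
  U = {93, 94}: f^{-1}(U) = {l, m} ∈ τ_X ✓.
  U = {91, 92, 93, 94}: f^{-1}(U) = {l, m} ∈ τ_X ✓.
Every preimage lies in τ_X, so f IS continuous.


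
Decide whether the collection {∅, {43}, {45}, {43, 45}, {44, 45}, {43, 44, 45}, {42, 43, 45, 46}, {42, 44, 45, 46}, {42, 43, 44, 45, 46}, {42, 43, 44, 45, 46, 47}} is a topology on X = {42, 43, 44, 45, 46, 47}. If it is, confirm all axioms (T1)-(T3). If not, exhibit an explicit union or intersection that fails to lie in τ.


τ is NOT a topology on X.

Axiom (T1): ∅ ∈ τ? Yes; X ∈ τ? Yes.
Axiom (T2/T3): check pairwise unions and intersections of members of τ.
Counterexample for (T3): {42, 43, 45, 46} ∩ {42, 44, 45, 46} = {42, 45, 46} ∉ τ. Therefore τ is NOT a topology.


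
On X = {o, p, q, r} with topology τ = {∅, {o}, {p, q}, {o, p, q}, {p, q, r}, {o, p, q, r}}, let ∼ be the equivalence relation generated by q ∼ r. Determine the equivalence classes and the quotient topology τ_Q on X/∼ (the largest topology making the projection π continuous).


X/∼ = {[o], [p], [q=r]}; |τ_Q| = 4.

Equivalence classes: [o], [p], [q=r].
Quotient map π: X → X/∼ sends o ↦ [o], p ↦ [p], q ↦ [q=r], r ↦ [q=r].
For each subset V ⊆ X/∼, compute π^{-1}(V) ⊆ X and check whether π^{-1}(V) ∈ τ. V is open in τ_Q iff π^{-1}(V) ∈ τ.
  V = {}: π^{-1}(V) = ∅ ∈ τ ✓.
  V = {[o]}: π^{-1}(V) = {o} ∈ τ ✓.
  V = {[p]}: π^{-1}(V) = {p} ∉ τ ✗.
  V = {[o], [p]}: π^{-1}(V) = {o, p} ∉ τ ✗.
  V = {[q=r]}: π^{-1}(V) = {q, r} ∉ τ ✗.
  V = {[o], [q=r]}: π^{-1}(V) = {o, q, r} ∉ τ ✗.
  V = {[p], [q=r]}: π^{-1}(V) = {p, q, r} ∈ τ ✓.
  V = {[o], [p], [q=r]}: π^{-1}(V) = {o, p, q, r} ∈ τ ✓.
Open sets in the quotient: τ_Q = {{}, {[o]}, {[p], [q=r]}, {[o], [p], [q=r]}} (4 elements).


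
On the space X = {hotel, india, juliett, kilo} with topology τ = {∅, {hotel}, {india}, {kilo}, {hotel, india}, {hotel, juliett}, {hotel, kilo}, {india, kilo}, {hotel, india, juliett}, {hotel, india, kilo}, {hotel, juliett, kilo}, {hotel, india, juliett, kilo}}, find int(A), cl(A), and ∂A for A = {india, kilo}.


int(A) = {india, kilo}, cl(A) = {india, kilo}, ∂A = ∅.

Closed sets in (X, τ) are complements of opens:
  closed(X, τ) = {∅, {india}, {juliett}, {kilo}, {hotel, juliett}, {india, juliett}, {india, kilo}, {juliett, kilo}, {hotel, india, juliett}, {hotel, juliett, kilo}, {india, juliett, kilo}, {hotel, india, juliett, kilo}}.
int(A) = ⋃ {U ∈ τ : U ⊆ A}. Opens contained in A: ∅, {india}, {kilo}, {india, kilo}.
Taking the union of these: int(A) = {india, kilo}.
cl(A) = ⋂ {C closed : A ⊆ C}. Closed sets containing A: {india, kilo}, {india, juliett, kilo}, {hotel, india, juliett, kilo}.
Intersecting these: cl(A) = {india, kilo}.
∂A = cl(A) ∖ int(A) = {india, kilo} ∖ {india, kilo} = ∅.


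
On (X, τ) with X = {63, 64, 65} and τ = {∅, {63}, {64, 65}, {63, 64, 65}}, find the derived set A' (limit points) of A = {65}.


A' = {64}

For each x ∈ X, list the open sets U ∈ τ with x ∈ U, then check whether U ∩ (A ∖ {x}) ≠ ∅ for every such U.
  x = 63: open {63} ∋ x has {63} ∩ (A ∖ {63}) = ∅, so x is NOT a limit point.
  x = 64: opens ∋ x are {64, 65}, {63, 64, 65}; each meets A ∖ {64}, so x IS a limit point.
  x = 65: open {64, 65} ∋ x has {64, 65} ∩ (A ∖ {65}) = ∅, so x is NOT a limit point.
Collecting: A' = {64}.


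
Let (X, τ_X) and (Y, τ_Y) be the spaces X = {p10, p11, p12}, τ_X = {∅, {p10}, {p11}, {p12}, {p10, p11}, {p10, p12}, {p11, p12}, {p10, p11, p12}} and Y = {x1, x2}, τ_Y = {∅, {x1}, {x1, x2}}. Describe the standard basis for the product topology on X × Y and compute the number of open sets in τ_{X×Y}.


Basis B = {∅ × ∅, {p10} × {x1}, {p11} × {x1}, {p12} × {x1}, {p10} × {x1, x2}, {p10, p11} × {x1}, {p10, p12} × {x1}, {p11} × {x1, x2}, {p11, p12} × {x1}, {p12} × {x1, x2}, {p10, p11, p12} × {x1}, {p10, p11} × {x1, x2}, {p10, p12} × {x1, x2}, {p11, p12} × {x1, x2}, {p10, p11, p12} × {x1, x2}}; |τ_{X×Y}| = 27.

Enumerate products U × V with U ∈ τ_X, V ∈ τ_Y (deduplicated):
  ∅ × ∅ = {} (∅)
  {p10} × {x1} = {(p10,x1)}
  {p11} × {x1} = {(p11,x1)}
  {p12} × {x1} = {(p12,x1)}
  {p10} × {x1, x2} = {(p10,x1), (p10,x2)}
  {p10, p11} × {x1} = {(p10,x1), (p11,x1)}
  {p10, p12} × {x1} = {(p10,x1), (p12,x1)}
  {p11} × {x1, x2} = {(p11,x1), (p11,x2)}
  {p11, p12} × {x1} = {(p11,x1), (p12,x1)}
  {p12} × {x1, x2} = {(p12,x1), (p12,x2)}
  {p10, p11, p12} × {x1} = {(p10,x1), (p11,x1), (p12,x1)}
  {p10, p11} × {x1, x2} = {(p10,x1), (p10,x2), (p11,x1), (p11,x2)}
  {p10, p12} × {x1, x2} = {(p10,x1), (p10,x2), (p12,x1), (p12,x2)}
  {p11, p12} × {x1, x2} = {(p11,x1), (p11,x2), (p12,x1), (p12,x2)}
  {p10, p11, p12} × {x1, x2} = {(p10,x1), (p10,x2), (p11,x1), (p11,x2), (p12,x1), (p12,x2)}
These 15 distinct sets form the basis B.
Close under arbitrary unions to get τ_{X×Y}; counting gives |τ_{X×Y}| = 27.


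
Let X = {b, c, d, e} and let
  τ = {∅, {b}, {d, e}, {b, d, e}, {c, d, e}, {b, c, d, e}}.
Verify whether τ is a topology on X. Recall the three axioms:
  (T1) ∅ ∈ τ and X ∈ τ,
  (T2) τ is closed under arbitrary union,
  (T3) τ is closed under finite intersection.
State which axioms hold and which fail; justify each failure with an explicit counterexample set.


τ IS a topology on X.

Axiom (T1): ∅ ∈ τ? Yes; X ∈ τ? Yes.
Axiom (T2/T3): check pairwise unions and intersections of members of τ.
All pairwise intersections and unions checked — each lies in τ. Therefore τ satisfies (T1), (T2), (T3): it IS a topology on X.


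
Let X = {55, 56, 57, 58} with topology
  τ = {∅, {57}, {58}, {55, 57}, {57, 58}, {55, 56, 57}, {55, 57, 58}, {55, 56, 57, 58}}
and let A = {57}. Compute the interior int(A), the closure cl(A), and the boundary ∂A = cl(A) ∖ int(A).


int(A) = {57}, cl(A) = {55, 56, 57}, ∂A = {55, 56}.

Closed sets in (X, τ) are complements of opens:
  closed(X, τ) = {∅, {56}, {58}, {55, 56}, {56, 58}, {55, 56, 57}, {55, 56, 58}, {55, 56, 57, 58}}.
int(A) = ⋃ {U ∈ τ : U ⊆ A}. Opens contained in A: ∅, {57}.
Taking the union of these: int(A) = {57}.
cl(A) = ⋂ {C closed : A ⊆ C}. Closed sets containing A: {55, 56, 57}, {55, 56, 57, 58}.
Intersecting these: cl(A) = {55, 56, 57}.
∂A = cl(A) ∖ int(A) = {55, 56, 57} ∖ {57} = {55, 56}.


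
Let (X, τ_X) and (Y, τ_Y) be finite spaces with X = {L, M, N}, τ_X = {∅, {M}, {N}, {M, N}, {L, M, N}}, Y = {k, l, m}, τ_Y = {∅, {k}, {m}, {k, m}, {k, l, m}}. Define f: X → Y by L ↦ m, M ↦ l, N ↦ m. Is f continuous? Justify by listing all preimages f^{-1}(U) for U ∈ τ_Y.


f is NOT continuous.

Compute f^{-1}(U) for each U ∈ τ_Y:
  U = ∅: f^{-1}(U) = ∅ ∈ τ_X ✓.
  U = {k}: f^{-1}(U) = ∅ ∈ τ_X ✓.
  U = {m}: f^{-1}(U) = {L, N} ∉ τ_X ✗.
  U = {k, m}: f^{-1}(U) = {L, N} ∉ τ_X ✗.
  U = {k, l, m}: f^{-1}(U) = {L, M, N} ∈ τ_X ✓.
Found U = {m} with f^{-1}(U) = {L, N} not in τ_X. Therefore f is NOT continuous.


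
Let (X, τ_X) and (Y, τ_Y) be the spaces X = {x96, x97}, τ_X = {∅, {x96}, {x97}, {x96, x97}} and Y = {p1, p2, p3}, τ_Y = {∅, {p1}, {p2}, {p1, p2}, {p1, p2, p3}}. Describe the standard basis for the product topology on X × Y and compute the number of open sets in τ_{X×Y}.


Basis B = {∅ × ∅, {x96} × {p1}, {x96} × {p2}, {x97} × {p1}, {x97} × {p2}, {x96} × {p1, p2}, {x96, x97} × {p1}, {x96, x97} × {p2}, {x97} × {p1, p2}, {x96} × {p1, p2, p3}, {x97} × {p1, p2, p3}, {x96, x97} × {p1, p2}, {x96, x97} × {p1, p2, p3}}; |τ_{X×Y}| = 25.

Enumerate products U × V with U ∈ τ_X, V ∈ τ_Y (deduplicated):
  ∅ × ∅ = {} (∅)
  {x96} × {p1} = {(x96,p1)}
  {x96} × {p2} = {(x96,p2)}
  {x97} × {p1} = {(x97,p1)}
  {x97} × {p2} = {(x97,p2)}
  {x96} × {p1, p2} = {(x96,p1), (x96,p2)}
  {x96, x97} × {p1} = {(x96,p1), (x97,p1)}
  {x96, x97} × {p2} = {(x96,p2), (x97,p2)}
  {x97} × {p1, p2} = {(x97,p1), (x97,p2)}
  {x96} × {p1, p2, p3} = {(x96,p1), (x96,p2), (x96,p3)}
  {x97} × {p1, p2, p3} = {(x97,p1), (x97,p2), (x97,p3)}
  {x96, x97} × {p1, p2} = {(x96,p1), (x96,p2), (x97,p1), (x97,p2)}
  {x96, x97} × {p1, p2, p3} = {(x96,p1), (x96,p2), (x96,p3), (x97,p1), (x97,p2), (x97,p3)}
These 13 distinct sets form the basis B.
Close under arbitrary unions to get τ_{X×Y}; counting gives |τ_{X×Y}| = 25.


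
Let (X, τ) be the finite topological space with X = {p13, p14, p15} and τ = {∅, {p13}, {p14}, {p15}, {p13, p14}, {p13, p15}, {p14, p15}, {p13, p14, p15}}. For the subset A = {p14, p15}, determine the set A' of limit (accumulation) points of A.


A' = ∅

For each x ∈ X, list the open sets U ∈ τ with x ∈ U, then check whether U ∩ (A ∖ {x}) ≠ ∅ for every such U.
  x = p13: open {p13} ∋ x has {p13} ∩ (A ∖ {p13}) = ∅, so x is NOT a limit point.
  x = p14: open {p14} ∋ x has {p14} ∩ (A ∖ {p14}) = ∅, so x is NOT a limit point.
  x = p15: open {p15} ∋ x has {p15} ∩ (A ∖ {p15}) = ∅, so x is NOT a limit point.
Collecting: A' = ∅.


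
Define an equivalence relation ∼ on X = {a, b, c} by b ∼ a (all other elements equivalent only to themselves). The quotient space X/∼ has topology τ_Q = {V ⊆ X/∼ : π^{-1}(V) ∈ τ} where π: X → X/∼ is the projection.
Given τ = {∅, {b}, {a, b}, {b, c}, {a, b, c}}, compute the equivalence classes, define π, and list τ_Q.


X/∼ = {[a=b], [c]}; |τ_Q| = 3.

Equivalence classes: [a=b], [c].
Quotient map π: X → X/∼ sends a ↦ [a=b], b ↦ [a=b], c ↦ [c].
For each subset V ⊆ X/∼, compute π^{-1}(V) ⊆ X and check whether π^{-1}(V) ∈ τ. V is open in τ_Q iff π^{-1}(V) ∈ τ.
  V = {}: π^{-1}(V) = ∅ ∈ τ ✓.
  V = {[a=b]}: π^{-1}(V) = {a, b} ∈ τ ✓.
  V = {[c]}: π^{-1}(V) = {c} ∉ τ ✗.
  V = {[a=b], [c]}: π^{-1}(V) = {a, b, c} ∈ τ ✓.
Open sets in the quotient: τ_Q = {{}, {[a=b]}, {[a=b], [c]}} (3 elements).


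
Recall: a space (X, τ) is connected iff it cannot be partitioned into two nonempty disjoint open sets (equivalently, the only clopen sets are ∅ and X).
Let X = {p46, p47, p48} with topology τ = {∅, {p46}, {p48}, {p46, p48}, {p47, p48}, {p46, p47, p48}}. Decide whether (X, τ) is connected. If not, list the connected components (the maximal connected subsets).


(X, τ) is disconnected; components = [{p46}, {p47, p48}].

Find clopen sets (U ∈ τ with X ∖ U ∈ τ):
  U = ∅, X ∖ U = {p46, p47, p48} — both open, so U is clopen.
  U = {p46}, X ∖ U = {p47, p48} — both open, so U is clopen.
  U = {p47, p48}, X ∖ U = {p46} — both open, so U is clopen.
  U = {p46, p47, p48}, X ∖ U = ∅ — both open, so U is clopen.
Nontrivial clopen(s) exist: e.g. {p47, p48}. So (X, τ) is disconnected.
Compute connected components by grouping points that agree on all clopens:
  component: {p46}
  component: {p47, p48}


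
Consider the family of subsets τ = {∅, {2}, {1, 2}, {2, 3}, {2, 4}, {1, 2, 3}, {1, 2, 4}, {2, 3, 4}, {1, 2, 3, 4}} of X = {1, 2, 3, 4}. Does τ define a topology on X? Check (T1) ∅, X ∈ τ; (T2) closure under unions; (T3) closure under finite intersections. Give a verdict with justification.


τ IS a topology on X.

Axiom (T1): ∅ ∈ τ? Yes; X ∈ τ? Yes.
Axiom (T2/T3): check pairwise unions and intersections of members of τ.
All pairwise intersections and unions checked — each lies in τ. Therefore τ satisfies (T1), (T2), (T3): it IS a topology on X.


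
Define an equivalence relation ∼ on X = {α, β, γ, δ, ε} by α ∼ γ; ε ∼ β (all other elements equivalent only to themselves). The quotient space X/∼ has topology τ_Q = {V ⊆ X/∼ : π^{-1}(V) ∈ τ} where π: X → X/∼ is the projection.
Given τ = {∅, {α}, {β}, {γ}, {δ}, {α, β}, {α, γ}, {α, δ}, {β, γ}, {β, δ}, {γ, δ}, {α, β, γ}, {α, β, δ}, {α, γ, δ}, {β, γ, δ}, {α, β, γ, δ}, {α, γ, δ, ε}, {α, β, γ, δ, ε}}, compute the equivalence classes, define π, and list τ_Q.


X/∼ = {[α=γ], [β=ε], [δ]}; |τ_Q| = 5.

Equivalence classes: [α=γ], [β=ε], [δ].
Quotient map π: X → X/∼ sends α ↦ [α=γ], β ↦ [β=ε], γ ↦ [α=γ], δ ↦ [δ], ε ↦ [β=ε].
For each subset V ⊆ X/∼, compute π^{-1}(V) ⊆ X and check whether π^{-1}(V) ∈ τ. V is open in τ_Q iff π^{-1}(V) ∈ τ.
  V = {}: π^{-1}(V) = ∅ ∈ τ ✓.
  V = {[α=γ]}: π^{-1}(V) = {α, γ} ∈ τ ✓.
  V = {[β=ε]}: π^{-1}(V) = {β, ε} ∉ τ ✗.
  V = {[α=γ], [β=ε]}: π^{-1}(V) = {α, β, γ, ε} ∉ τ ✗.
  V = {[δ]}: π^{-1}(V) = {δ} ∈ τ ✓.
  V = {[α=γ], [δ]}: π^{-1}(V) = {α, γ, δ} ∈ τ ✓.
  V = {[β=ε], [δ]}: π^{-1}(V) = {β, δ, ε} ∉ τ ✗.
  V = {[α=γ], [β=ε], [δ]}: π^{-1}(V) = {α, β, γ, δ, ε} ∈ τ ✓.
Open sets in the quotient: τ_Q = {{}, {[α=γ]}, {[δ]}, {[α=γ], [δ]}, {[α=γ], [β=ε], [δ]}} (5 elements).


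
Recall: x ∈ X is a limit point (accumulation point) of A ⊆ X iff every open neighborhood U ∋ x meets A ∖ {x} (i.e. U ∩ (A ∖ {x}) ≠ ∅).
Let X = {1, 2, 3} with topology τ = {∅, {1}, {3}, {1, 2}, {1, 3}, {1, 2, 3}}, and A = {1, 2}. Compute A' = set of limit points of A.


A' = {2}

For each x ∈ X, list the open sets U ∈ τ with x ∈ U, then check whether U ∩ (A ∖ {x}) ≠ ∅ for every such U.
  x = 1: open {1} ∋ x has {1} ∩ (A ∖ {1}) = ∅, so x is NOT a limit point.
  x = 2: opens ∋ x are {1, 2}, {1, 2, 3}; each meets A ∖ {2}, so x IS a limit point.
  x = 3: open {3} ∋ x has {3} ∩ (A ∖ {3}) = ∅, so x is NOT a limit point.
Collecting: A' = {2}.


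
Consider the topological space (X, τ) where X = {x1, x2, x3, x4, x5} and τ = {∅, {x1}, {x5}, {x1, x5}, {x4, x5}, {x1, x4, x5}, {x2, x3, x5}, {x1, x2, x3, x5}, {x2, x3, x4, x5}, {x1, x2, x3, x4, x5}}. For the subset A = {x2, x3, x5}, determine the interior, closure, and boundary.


int(A) = {x2, x3, x5}, cl(A) = {x2, x3, x4, x5}, ∂A = {x4}.

Closed sets in (X, τ) are complements of opens:
  closed(X, τ) = {∅, {x1}, {x4}, {x1, x4}, {x2, x3}, {x1, x2, x3}, {x2, x3, x4}, {x1, x2, x3, x4}, {x2, x3, x4, x5}, {x1, x2, x3, x4, x5}}.
int(A) = ⋃ {U ∈ τ : U ⊆ A}. Opens contained in A: ∅, {x5}, {x2, x3, x5}.
Taking the union of these: int(A) = {x2, x3, x5}.
cl(A) = ⋂ {C closed : A ⊆ C}. Closed sets containing A: {x2, x3, x4, x5}, {x1, x2, x3, x4, x5}.
Intersecting these: cl(A) = {x2, x3, x4, x5}.
∂A = cl(A) ∖ int(A) = {x2, x3, x4, x5} ∖ {x2, x3, x5} = {x4}.


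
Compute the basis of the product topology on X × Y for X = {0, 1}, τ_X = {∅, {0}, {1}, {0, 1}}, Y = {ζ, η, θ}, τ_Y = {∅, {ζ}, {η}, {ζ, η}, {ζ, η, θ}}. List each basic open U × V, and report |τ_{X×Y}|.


Basis B = {∅ × ∅, {0} × {ζ}, {0} × {η}, {1} × {ζ}, {1} × {η}, {0} × {ζ, η}, {0, 1} × {ζ}, {0, 1} × {η}, {1} × {ζ, η}, {0} × {ζ, η, θ}, {1} × {ζ, η, θ}, {0, 1} × {ζ, η}, {0, 1} × {ζ, η, θ}}; |τ_{X×Y}| = 25.

Enumerate products U × V with U ∈ τ_X, V ∈ τ_Y (deduplicated):
  ∅ × ∅ = {} (∅)
  {0} × {ζ} = {(0,ζ)}
  {0} × {η} = {(0,η)}
  {1} × {ζ} = {(1,ζ)}
  {1} × {η} = {(1,η)}
  {0} × {ζ, η} = {(0,ζ), (0,η)}
  {0, 1} × {ζ} = {(0,ζ), (1,ζ)}
  {0, 1} × {η} = {(0,η), (1,η)}
  {1} × {ζ, η} = {(1,ζ), (1,η)}
  {0} × {ζ, η, θ} = {(0,ζ), (0,η), (0,θ)}
  {1} × {ζ, η, θ} = {(1,ζ), (1,η), (1,θ)}
  {0, 1} × {ζ, η} = {(0,ζ), (0,η), (1,ζ), (1,η)}
  {0, 1} × {ζ, η, θ} = {(0,ζ), (0,η), (0,θ), (1,ζ), (1,η), (1,θ)}
These 13 distinct sets form the basis B.
Close under arbitrary unions to get τ_{X×Y}; counting gives |τ_{X×Y}| = 25.


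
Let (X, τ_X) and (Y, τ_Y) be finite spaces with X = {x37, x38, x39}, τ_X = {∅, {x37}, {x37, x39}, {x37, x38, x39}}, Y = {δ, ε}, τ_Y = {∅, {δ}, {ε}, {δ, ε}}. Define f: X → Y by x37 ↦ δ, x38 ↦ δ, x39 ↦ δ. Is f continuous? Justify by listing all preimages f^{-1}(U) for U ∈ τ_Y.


f IS continuous.

Compute f^{-1}(U) for each U ∈ τ_Y:
  U = ∅: f^{-1}(U) = ∅ ∈ τ_X ✓.
  U = {δ}: f^{-1}(U) = {x37, x38, x39} ∈ τ_X ✓.
  U = {ε}: f^{-1}(U) = ∅ ∈ τ_X ✓.
  U = {δ, ε}: f^{-1}(U) = {x37, x38, x39} ∈ τ_X ✓.
Every preimage lies in τ_X, so f IS continuous.


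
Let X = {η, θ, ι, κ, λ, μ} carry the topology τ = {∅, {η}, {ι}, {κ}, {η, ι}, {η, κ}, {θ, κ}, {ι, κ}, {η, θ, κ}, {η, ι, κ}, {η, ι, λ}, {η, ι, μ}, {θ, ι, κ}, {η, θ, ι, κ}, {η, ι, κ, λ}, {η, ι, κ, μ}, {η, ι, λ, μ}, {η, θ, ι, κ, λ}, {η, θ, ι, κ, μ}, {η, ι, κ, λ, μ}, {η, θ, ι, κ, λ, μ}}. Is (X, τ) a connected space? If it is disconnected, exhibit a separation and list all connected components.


(X, τ) is disconnected; components = [{θ, κ}, {η, ι, λ, μ}].

Find clopen sets (U ∈ τ with X ∖ U ∈ τ):
  U = ∅, X ∖ U = {η, θ, ι, κ, λ, μ} — both open, so U is clopen.
  U = {θ, κ}, X ∖ U = {η, ι, λ, μ} — both open, so U is clopen.
  U = {η, ι, λ, μ}, X ∖ U = {θ, κ} — both open, so U is clopen.
  U = {η, θ, ι, κ, λ, μ}, X ∖ U = ∅ — both open, so U is clopen.
Nontrivial clopen(s) exist: e.g. {η, ι, λ, μ}. So (X, τ) is disconnected.
Compute connected components by grouping points that agree on all clopens:
  component: {θ, κ}
  component: {η, ι, λ, μ}


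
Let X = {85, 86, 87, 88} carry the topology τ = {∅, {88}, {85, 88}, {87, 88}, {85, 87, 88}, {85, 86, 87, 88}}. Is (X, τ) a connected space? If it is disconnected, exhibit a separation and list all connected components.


(X, τ) is connected.

Find clopen sets (U ∈ τ with X ∖ U ∈ τ):
  U = ∅, X ∖ U = {85, 86, 87, 88} — both open, so U is clopen.
  U = {85, 86, 87, 88}, X ∖ U = ∅ — both open, so U is clopen.
Only trivial clopens (∅ and X) exist, so (X, τ) is connected.
Compute connected components by grouping points that agree on all clopens:
  component: {85, 86, 87, 88}


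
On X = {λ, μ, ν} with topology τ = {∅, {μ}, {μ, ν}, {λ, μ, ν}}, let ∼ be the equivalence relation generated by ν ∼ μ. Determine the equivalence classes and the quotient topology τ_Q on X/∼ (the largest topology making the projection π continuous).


X/∼ = {[λ], [μ=ν]}; |τ_Q| = 3.

Equivalence classes: [λ], [μ=ν].
Quotient map π: X → X/∼ sends λ ↦ [λ], μ ↦ [μ=ν], ν ↦ [μ=ν].
For each subset V ⊆ X/∼, compute π^{-1}(V) ⊆ X and check whether π^{-1}(V) ∈ τ. V is open in τ_Q iff π^{-1}(V) ∈ τ.
  V = {}: π^{-1}(V) = ∅ ∈ τ ✓.
  V = {[λ]}: π^{-1}(V) = {λ} ∉ τ ✗.
  V = {[μ=ν]}: π^{-1}(V) = {μ, ν} ∈ τ ✓.
  V = {[λ], [μ=ν]}: π^{-1}(V) = {λ, μ, ν} ∈ τ ✓.
Open sets in the quotient: τ_Q = {{}, {[μ=ν]}, {[λ], [μ=ν]}} (3 elements).


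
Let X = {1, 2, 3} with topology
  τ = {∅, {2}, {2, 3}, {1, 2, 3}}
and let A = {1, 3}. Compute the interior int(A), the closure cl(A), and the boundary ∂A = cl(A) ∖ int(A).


int(A) = ∅, cl(A) = {1, 3}, ∂A = {1, 3}.

Closed sets in (X, τ) are complements of opens:
  closed(X, τ) = {∅, {1}, {1, 3}, {1, 2, 3}}.
int(A) = ⋃ {U ∈ τ : U ⊆ A}. Opens contained in A: ∅.
Taking the union of these: int(A) = ∅.
cl(A) = ⋂ {C closed : A ⊆ C}. Closed sets containing A: {1, 3}, {1, 2, 3}.
Intersecting these: cl(A) = {1, 3}.
∂A = cl(A) ∖ int(A) = {1, 3} ∖ ∅ = {1, 3}.


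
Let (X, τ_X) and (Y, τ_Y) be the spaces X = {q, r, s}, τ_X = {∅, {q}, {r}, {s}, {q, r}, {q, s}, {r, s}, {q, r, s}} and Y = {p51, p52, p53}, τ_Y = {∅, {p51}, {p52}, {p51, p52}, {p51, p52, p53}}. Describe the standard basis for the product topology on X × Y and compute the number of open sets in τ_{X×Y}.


Basis B = {∅ × ∅, {q} × {p51}, {q} × {p52}, {r} × {p51}, {r} × {p52}, {s} × {p51}, {s} × {p52}, {q} × {p51, p52}, {q, r} × {p51}, {q, s} × {p51}, {q, r} × {p52}, {q, s} × {p52}, {r} × {p51, p52}, {r, s} × {p51}, {r, s} × {p52}, {s} × {p51, p52}, {q} × {p51, p52, p53}, {q, r, s} × {p51}, {q, r, s} × {p52}, {r} × {p51, p52, p53}, {s} × {p51, p52, p53}, {q, r} × {p51, p52}, {q, s} × {p51, p52}, {r, s} × {p51, p52}, {q, r} × {p51, p52, p53}, {q, s} × {p51, p52, p53}, {q, r, s} × {p51, p52}, {r, s} × {p51, p52, p53}, {q, r, s} × {p51, p52, p53}}; |τ_{X×Y}| = 125.

Enumerate products U × V with U ∈ τ_X, V ∈ τ_Y (deduplicated):
  ∅ × ∅ = {} (∅)
  {q} × {p51} = {(q,p51)}
  {q} × {p52} = {(q,p52)}
  {r} × {p51} = {(r,p51)}
  {r} × {p52} = {(r,p52)}
  {s} × {p51} = {(s,p51)}
  {s} × {p52} = {(s,p52)}
  {q} × {p51, p52} = {(q,p51), (q,p52)}
  {q, r} × {p51} = {(q,p51), (r,p51)}
  {q, s} × {p51} = {(q,p51), (s,p51)}
  {q, r} × {p52} = {(q,p52), (r,p52)}
  {q, s} × {p52} = {(q,p52), (s,p52)}
  {r} × {p51, p52} = {(r,p51), (r,p52)}
  {r, s} × {p51} = {(r,p51), (s,p51)}
  {r, s} × {p52} = {(r,p52), (s,p52)}
  {s} × {p51, p52} = {(s,p51), (s,p52)}
  {q} × {p51, p52, p53} = {(q,p51), (q,p52), (q,p53)}
  {q, r, s} × {p51} = {(q,p51), (r,p51), (s,p51)}
  {q, r, s} × {p52} = {(q,p52), (r,p52), (s,p52)}
  {r} × {p51, p52, p53} = {(r,p51), (r,p52), (r,p53)}
  {s} × {p51, p52, p53} = {(s,p51), (s,p52), (s,p53)}
  {q, r} × {p51, p52} = {(q,p51), (q,p52), (r,p51), (r,p52)}
  {q, s} × {p51, p52} = {(q,p51), (q,p52), (s,p51), (s,p52)}
  {r, s} × {p51, p52} = {(r,p51), (r,p52), (s,p51), (s,p52)}
  {q, r} × {p51, p52, p53} = {(q,p51), (q,p52), (q,p53), (r,p51), (r,p52), (r,p53)}
  {q, s} × {p51, p52, p53} = {(q,p51), (q,p52), (q,p53), (s,p51), (s,p52), (s,p53)}
  {q, r, s} × {p51, p52} = {(q,p51), (q,p52), (r,p51), (r,p52), (s,p51), (s,p52)}
  {r, s} × {p51, p52, p53} = {(r,p51), (r,p52), (r,p53), (s,p51), (s,p52), (s,p53)}
  {q, r, s} × {p51, p52, p53} = {(q,p51), (q,p52), (q,p53), (r,p51), (r,p52), (r,p53), (s,p51), (s,p52), (s,p53)}
These 29 distinct sets form the basis B.
Close under arbitrary unions to get τ_{X×Y}; counting gives |τ_{X×Y}| = 125.


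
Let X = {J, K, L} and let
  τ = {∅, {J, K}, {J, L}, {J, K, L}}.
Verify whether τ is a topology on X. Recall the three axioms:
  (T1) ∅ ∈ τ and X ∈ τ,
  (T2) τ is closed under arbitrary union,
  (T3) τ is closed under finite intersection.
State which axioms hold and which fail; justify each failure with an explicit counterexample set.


τ is NOT a topology on X.

Axiom (T1): ∅ ∈ τ? Yes; X ∈ τ? Yes.
Axiom (T2/T3): check pairwise unions and intersections of members of τ.
Counterexample for (T3): {J, K} ∩ {J, L} = {J} ∉ τ. Therefore τ is NOT a topology.
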